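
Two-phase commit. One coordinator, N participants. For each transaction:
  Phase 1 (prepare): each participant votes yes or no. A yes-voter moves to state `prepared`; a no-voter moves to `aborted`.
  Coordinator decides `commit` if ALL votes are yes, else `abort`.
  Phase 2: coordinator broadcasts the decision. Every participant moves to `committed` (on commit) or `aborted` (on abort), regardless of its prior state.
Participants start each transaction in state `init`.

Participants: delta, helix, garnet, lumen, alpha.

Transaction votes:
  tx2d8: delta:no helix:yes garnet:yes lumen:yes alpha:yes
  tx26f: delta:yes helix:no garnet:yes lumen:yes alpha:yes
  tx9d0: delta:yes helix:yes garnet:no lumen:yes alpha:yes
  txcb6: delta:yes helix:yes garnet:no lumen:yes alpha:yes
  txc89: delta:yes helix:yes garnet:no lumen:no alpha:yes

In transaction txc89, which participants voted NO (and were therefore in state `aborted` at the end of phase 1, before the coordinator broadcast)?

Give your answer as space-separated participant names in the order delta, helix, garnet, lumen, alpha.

Answer: garnet lumen

Derivation:
Txn txc89 phase 1: delta yes -> prepared; helix yes -> prepared; garnet no -> aborted; lumen no -> aborted; alpha yes -> prepared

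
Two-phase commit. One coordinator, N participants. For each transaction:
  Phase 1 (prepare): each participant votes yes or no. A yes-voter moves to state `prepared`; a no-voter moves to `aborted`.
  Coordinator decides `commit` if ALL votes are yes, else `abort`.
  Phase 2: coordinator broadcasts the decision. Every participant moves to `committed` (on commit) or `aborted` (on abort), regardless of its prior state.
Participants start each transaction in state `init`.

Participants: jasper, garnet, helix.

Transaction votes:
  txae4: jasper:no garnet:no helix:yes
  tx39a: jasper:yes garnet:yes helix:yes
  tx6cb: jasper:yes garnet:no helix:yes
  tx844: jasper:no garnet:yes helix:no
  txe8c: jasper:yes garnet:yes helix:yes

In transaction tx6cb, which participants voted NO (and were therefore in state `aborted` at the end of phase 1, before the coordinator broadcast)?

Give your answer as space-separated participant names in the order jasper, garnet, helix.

Answer: garnet

Derivation:
Txn tx6cb phase 1: jasper yes -> prepared; garnet no -> aborted; helix yes -> prepared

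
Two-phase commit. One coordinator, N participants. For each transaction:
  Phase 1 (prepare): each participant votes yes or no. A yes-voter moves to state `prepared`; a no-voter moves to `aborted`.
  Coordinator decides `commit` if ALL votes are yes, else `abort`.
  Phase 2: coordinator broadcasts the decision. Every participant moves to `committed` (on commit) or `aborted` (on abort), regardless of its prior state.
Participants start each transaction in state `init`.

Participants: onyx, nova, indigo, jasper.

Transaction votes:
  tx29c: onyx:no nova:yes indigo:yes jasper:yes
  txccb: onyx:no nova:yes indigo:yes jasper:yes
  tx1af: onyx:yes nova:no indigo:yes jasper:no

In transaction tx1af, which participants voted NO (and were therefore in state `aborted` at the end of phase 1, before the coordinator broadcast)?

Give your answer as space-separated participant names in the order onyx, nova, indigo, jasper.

Txn tx1af phase 1: onyx yes -> prepared; nova no -> aborted; indigo yes -> prepared; jasper no -> aborted

Answer: nova jasper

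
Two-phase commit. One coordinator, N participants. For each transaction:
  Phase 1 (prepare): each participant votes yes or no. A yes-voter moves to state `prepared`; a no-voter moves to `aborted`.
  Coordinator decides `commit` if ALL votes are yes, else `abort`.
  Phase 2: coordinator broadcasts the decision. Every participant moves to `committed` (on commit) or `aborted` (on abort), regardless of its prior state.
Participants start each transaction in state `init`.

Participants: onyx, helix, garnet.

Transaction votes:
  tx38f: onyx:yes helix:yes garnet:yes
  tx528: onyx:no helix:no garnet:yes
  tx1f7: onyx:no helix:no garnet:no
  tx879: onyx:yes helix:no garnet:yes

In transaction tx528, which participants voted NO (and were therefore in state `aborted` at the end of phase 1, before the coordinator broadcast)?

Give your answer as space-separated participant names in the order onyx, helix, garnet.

Answer: onyx helix

Derivation:
Txn tx528 phase 1: onyx no -> aborted; helix no -> aborted; garnet yes -> prepared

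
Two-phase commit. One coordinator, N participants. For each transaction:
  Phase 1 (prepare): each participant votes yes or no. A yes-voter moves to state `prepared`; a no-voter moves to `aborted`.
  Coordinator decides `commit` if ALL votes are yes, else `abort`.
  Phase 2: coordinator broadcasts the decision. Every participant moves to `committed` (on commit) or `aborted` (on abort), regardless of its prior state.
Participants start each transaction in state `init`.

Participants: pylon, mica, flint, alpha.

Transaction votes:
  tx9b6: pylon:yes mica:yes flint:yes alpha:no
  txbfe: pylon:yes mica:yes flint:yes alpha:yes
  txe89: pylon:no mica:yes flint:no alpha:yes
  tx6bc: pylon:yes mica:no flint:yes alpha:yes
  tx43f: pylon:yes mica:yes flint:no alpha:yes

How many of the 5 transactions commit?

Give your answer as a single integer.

tx9b6: no from alpha -> abort (commits=0)
txbfe: all yes -> commit (commits=1)
txe89: no from pylon, flint -> abort (commits=1)
tx6bc: no from mica -> abort (commits=1)
tx43f: no from flint -> abort (commits=1)

Answer: 1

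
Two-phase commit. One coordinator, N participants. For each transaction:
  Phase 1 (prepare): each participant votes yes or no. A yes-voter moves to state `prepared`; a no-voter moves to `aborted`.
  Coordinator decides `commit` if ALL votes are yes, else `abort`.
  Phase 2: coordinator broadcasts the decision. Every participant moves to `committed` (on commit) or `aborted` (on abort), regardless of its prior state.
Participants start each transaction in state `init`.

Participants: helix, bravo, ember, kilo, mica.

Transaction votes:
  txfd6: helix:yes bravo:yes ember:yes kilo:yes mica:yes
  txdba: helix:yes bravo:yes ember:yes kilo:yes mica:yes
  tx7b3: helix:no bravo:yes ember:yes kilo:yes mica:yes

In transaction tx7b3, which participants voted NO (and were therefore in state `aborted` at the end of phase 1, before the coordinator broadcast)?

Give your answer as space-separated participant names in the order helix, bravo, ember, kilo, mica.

Txn tx7b3 phase 1: helix no -> aborted; bravo yes -> prepared; ember yes -> prepared; kilo yes -> prepared; mica yes -> prepared

Answer: helix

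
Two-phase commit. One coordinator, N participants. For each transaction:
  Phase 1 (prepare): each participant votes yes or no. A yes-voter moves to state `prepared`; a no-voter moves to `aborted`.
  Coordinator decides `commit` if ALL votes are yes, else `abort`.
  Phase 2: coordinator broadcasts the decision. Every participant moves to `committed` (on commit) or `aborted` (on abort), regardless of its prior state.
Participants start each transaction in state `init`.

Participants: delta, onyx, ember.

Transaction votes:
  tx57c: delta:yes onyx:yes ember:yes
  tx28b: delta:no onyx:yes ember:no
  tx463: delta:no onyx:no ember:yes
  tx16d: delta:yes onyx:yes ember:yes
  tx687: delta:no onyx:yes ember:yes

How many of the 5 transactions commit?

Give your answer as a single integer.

Answer: 2

Derivation:
tx57c: all yes -> commit (commits=1)
tx28b: no from delta, ember -> abort (commits=1)
tx463: no from delta, onyx -> abort (commits=1)
tx16d: all yes -> commit (commits=2)
tx687: no from delta -> abort (commits=2)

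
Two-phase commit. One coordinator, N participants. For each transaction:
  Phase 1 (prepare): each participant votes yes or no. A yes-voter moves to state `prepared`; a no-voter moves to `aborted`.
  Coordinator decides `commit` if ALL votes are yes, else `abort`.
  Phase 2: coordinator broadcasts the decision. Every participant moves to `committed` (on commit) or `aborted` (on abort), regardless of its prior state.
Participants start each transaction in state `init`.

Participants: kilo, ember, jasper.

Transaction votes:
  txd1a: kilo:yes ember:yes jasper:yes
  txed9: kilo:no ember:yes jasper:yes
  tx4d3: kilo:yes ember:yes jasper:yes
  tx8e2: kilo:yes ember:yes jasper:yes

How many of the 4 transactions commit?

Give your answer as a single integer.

txd1a: all yes -> commit (commits=1)
txed9: no from kilo -> abort (commits=1)
tx4d3: all yes -> commit (commits=2)
tx8e2: all yes -> commit (commits=3)

Answer: 3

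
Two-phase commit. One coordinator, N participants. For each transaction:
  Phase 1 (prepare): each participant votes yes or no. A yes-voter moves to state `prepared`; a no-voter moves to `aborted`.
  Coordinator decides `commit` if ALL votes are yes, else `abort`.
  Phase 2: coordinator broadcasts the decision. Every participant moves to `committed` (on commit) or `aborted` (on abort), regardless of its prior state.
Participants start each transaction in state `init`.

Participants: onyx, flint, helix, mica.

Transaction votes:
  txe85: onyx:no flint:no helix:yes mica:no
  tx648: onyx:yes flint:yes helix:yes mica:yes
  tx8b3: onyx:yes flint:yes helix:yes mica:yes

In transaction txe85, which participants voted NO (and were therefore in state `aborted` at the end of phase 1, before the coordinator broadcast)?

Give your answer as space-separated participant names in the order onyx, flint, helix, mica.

Txn txe85 phase 1: onyx no -> aborted; flint no -> aborted; helix yes -> prepared; mica no -> aborted

Answer: onyx flint mica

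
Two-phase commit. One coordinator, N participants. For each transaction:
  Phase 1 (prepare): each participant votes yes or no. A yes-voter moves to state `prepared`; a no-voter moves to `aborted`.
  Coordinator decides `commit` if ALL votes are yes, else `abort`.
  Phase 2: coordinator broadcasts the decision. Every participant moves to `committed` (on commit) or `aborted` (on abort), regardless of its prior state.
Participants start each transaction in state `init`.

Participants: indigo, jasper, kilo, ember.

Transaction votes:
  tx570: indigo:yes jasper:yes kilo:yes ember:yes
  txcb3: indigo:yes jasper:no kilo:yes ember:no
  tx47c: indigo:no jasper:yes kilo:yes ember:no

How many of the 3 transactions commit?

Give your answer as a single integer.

Answer: 1

Derivation:
tx570: all yes -> commit (commits=1)
txcb3: no from jasper, ember -> abort (commits=1)
tx47c: no from indigo, ember -> abort (commits=1)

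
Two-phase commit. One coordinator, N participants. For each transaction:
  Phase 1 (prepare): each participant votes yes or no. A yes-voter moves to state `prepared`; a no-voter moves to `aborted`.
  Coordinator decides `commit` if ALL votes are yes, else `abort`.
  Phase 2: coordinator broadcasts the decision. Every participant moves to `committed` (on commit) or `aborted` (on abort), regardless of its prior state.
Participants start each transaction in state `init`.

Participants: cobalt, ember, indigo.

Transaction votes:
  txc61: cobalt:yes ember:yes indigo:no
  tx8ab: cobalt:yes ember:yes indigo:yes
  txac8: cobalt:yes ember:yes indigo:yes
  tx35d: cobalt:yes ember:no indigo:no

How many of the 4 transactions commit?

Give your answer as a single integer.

Answer: 2

Derivation:
txc61: no from indigo -> abort (commits=0)
tx8ab: all yes -> commit (commits=1)
txac8: all yes -> commit (commits=2)
tx35d: no from ember, indigo -> abort (commits=2)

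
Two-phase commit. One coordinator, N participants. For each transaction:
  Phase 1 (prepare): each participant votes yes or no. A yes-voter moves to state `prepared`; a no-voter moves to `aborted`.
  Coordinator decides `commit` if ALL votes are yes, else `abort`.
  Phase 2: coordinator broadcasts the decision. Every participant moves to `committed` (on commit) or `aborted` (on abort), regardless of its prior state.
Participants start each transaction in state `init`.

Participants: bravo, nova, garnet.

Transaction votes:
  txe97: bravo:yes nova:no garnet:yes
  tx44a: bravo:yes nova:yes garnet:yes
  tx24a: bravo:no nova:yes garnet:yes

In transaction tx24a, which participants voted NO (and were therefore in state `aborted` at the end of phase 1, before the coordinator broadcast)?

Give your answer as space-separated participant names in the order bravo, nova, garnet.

Answer: bravo

Derivation:
Txn tx24a phase 1: bravo no -> aborted; nova yes -> prepared; garnet yes -> prepared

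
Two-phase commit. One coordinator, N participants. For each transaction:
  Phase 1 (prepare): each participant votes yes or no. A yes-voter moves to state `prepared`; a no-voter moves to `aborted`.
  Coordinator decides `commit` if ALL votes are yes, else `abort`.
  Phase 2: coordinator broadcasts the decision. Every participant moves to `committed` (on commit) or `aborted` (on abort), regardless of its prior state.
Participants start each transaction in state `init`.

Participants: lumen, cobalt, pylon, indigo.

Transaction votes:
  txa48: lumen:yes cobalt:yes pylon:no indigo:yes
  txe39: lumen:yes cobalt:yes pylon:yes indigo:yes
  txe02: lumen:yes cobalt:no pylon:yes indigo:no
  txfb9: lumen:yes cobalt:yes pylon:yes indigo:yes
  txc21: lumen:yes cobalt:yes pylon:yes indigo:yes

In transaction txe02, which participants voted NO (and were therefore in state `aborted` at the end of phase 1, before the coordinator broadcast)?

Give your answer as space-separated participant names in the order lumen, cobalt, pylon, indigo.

Answer: cobalt indigo

Derivation:
Txn txe02 phase 1: lumen yes -> prepared; cobalt no -> aborted; pylon yes -> prepared; indigo no -> aborted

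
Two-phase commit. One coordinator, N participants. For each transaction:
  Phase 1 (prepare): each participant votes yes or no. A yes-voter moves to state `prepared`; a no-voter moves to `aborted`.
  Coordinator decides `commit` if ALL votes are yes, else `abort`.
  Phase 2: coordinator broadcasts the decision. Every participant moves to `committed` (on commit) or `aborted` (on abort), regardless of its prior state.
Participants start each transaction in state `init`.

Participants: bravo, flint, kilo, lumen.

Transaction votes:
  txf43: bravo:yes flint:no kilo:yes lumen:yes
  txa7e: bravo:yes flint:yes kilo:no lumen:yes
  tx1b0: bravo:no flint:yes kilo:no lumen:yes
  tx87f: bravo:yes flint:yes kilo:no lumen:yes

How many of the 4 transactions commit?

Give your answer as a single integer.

txf43: no from flint -> abort (commits=0)
txa7e: no from kilo -> abort (commits=0)
tx1b0: no from bravo, kilo -> abort (commits=0)
tx87f: no from kilo -> abort (commits=0)

Answer: 0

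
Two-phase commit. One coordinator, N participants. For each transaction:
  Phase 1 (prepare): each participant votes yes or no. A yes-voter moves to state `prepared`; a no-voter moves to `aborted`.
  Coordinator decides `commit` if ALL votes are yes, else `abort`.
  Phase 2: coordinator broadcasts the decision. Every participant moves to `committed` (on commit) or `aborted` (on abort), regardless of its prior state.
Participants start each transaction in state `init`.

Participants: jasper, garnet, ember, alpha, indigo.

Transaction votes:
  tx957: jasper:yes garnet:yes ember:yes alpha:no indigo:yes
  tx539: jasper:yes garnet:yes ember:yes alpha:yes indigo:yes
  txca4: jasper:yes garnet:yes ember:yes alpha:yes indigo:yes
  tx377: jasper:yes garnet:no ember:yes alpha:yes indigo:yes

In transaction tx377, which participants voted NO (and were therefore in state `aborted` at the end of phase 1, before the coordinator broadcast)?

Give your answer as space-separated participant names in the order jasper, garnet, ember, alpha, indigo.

Answer: garnet

Derivation:
Txn tx377 phase 1: jasper yes -> prepared; garnet no -> aborted; ember yes -> prepared; alpha yes -> prepared; indigo yes -> prepared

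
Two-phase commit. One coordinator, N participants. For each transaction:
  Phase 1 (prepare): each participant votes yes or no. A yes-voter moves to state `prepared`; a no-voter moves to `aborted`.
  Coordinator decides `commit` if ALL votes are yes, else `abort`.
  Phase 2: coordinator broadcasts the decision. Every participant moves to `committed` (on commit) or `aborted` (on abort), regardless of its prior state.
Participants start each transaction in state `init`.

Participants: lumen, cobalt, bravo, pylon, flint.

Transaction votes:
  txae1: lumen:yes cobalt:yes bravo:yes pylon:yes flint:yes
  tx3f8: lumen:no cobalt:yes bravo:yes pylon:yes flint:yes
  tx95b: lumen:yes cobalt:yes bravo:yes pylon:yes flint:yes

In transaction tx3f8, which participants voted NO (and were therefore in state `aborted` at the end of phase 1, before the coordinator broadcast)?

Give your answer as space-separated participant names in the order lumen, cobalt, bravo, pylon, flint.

Answer: lumen

Derivation:
Txn tx3f8 phase 1: lumen no -> aborted; cobalt yes -> prepared; bravo yes -> prepared; pylon yes -> prepared; flint yes -> prepared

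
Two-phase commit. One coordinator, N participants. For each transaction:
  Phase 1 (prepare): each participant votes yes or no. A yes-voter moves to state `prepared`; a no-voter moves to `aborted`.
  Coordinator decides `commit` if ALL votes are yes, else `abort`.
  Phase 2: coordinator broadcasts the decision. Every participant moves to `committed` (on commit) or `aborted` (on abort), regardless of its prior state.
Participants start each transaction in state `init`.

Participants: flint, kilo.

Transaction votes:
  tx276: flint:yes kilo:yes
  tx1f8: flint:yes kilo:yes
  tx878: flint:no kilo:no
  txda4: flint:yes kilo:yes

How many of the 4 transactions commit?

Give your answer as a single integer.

Answer: 3

Derivation:
tx276: all yes -> commit (commits=1)
tx1f8: all yes -> commit (commits=2)
tx878: no from flint, kilo -> abort (commits=2)
txda4: all yes -> commit (commits=3)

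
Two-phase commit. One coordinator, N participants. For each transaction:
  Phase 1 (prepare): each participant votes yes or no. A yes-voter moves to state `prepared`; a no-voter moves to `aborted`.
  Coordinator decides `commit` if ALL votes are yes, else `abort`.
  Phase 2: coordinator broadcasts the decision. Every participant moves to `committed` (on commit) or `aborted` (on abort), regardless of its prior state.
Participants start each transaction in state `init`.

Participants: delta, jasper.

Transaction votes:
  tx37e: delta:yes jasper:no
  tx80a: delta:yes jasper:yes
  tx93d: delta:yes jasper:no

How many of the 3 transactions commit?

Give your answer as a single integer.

Answer: 1

Derivation:
tx37e: no from jasper -> abort (commits=0)
tx80a: all yes -> commit (commits=1)
tx93d: no from jasper -> abort (commits=1)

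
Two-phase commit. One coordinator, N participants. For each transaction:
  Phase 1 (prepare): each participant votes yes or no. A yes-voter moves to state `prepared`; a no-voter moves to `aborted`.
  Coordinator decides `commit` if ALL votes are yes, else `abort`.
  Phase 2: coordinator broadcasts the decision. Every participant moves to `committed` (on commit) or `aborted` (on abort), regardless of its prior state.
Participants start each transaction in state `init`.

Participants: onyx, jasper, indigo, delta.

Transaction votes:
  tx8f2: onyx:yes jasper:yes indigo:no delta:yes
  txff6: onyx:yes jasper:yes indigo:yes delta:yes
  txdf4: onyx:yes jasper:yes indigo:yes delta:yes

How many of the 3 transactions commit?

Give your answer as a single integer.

tx8f2: no from indigo -> abort (commits=0)
txff6: all yes -> commit (commits=1)
txdf4: all yes -> commit (commits=2)

Answer: 2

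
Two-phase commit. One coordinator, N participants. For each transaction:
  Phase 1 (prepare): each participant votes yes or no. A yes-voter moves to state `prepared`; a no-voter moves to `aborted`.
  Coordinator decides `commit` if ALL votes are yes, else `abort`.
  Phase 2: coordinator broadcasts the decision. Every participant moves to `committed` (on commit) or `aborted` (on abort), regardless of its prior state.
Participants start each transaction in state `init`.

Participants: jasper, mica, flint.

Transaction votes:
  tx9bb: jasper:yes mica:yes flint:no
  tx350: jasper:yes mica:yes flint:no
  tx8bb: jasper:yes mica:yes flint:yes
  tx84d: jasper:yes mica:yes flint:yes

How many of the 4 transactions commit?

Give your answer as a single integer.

Answer: 2

Derivation:
tx9bb: no from flint -> abort (commits=0)
tx350: no from flint -> abort (commits=0)
tx8bb: all yes -> commit (commits=1)
tx84d: all yes -> commit (commits=2)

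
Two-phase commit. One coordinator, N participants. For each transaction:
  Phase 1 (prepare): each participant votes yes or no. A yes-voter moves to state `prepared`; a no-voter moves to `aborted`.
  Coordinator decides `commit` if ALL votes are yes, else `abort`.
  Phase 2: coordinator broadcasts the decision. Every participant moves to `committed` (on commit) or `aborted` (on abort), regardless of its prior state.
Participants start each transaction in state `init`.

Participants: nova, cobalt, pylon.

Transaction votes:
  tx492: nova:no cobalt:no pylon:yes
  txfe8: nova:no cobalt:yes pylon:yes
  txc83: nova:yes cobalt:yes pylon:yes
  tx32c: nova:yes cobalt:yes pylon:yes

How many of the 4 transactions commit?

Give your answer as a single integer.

Answer: 2

Derivation:
tx492: no from nova, cobalt -> abort (commits=0)
txfe8: no from nova -> abort (commits=0)
txc83: all yes -> commit (commits=1)
tx32c: all yes -> commit (commits=2)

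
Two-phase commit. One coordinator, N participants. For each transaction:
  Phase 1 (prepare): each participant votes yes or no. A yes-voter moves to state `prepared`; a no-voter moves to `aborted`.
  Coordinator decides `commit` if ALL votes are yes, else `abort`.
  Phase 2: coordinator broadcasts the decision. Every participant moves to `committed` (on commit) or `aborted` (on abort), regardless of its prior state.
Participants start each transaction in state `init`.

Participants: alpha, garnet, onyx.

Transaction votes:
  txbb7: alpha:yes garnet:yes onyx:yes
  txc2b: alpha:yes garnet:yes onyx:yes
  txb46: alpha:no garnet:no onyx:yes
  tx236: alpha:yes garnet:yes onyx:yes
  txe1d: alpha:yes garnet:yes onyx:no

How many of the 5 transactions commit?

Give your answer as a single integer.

Answer: 3

Derivation:
txbb7: all yes -> commit (commits=1)
txc2b: all yes -> commit (commits=2)
txb46: no from alpha, garnet -> abort (commits=2)
tx236: all yes -> commit (commits=3)
txe1d: no from onyx -> abort (commits=3)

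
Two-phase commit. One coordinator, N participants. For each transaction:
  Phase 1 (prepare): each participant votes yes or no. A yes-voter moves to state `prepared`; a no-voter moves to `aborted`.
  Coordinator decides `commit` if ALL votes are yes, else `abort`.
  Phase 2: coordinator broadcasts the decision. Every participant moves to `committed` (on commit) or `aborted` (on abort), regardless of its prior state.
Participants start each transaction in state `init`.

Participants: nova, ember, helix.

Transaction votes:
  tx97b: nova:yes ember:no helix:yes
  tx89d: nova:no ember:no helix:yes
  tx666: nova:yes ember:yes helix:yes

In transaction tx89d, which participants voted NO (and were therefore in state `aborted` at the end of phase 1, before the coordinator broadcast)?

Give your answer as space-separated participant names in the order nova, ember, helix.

Txn tx89d phase 1: nova no -> aborted; ember no -> aborted; helix yes -> prepared

Answer: nova ember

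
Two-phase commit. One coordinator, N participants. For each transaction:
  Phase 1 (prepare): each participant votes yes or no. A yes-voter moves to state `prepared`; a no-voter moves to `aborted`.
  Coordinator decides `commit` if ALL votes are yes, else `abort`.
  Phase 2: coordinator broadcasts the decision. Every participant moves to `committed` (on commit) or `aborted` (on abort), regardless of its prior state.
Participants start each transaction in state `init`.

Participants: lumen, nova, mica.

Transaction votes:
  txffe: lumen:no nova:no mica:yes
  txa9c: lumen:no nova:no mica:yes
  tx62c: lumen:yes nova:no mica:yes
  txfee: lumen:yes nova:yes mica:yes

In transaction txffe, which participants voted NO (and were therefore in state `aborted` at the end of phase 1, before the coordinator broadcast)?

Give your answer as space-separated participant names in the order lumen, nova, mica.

Txn txffe phase 1: lumen no -> aborted; nova no -> aborted; mica yes -> prepared

Answer: lumen nova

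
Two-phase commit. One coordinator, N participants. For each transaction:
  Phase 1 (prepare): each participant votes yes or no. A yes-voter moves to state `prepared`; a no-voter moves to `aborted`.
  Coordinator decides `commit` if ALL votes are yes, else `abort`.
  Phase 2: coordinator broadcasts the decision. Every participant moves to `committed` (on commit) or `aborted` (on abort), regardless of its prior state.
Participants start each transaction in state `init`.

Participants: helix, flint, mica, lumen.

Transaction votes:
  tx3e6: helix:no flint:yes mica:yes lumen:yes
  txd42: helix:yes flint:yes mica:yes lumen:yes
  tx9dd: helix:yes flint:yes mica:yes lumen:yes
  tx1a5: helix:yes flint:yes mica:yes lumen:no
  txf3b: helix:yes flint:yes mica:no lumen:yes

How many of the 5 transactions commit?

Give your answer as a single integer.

tx3e6: no from helix -> abort (commits=0)
txd42: all yes -> commit (commits=1)
tx9dd: all yes -> commit (commits=2)
tx1a5: no from lumen -> abort (commits=2)
txf3b: no from mica -> abort (commits=2)

Answer: 2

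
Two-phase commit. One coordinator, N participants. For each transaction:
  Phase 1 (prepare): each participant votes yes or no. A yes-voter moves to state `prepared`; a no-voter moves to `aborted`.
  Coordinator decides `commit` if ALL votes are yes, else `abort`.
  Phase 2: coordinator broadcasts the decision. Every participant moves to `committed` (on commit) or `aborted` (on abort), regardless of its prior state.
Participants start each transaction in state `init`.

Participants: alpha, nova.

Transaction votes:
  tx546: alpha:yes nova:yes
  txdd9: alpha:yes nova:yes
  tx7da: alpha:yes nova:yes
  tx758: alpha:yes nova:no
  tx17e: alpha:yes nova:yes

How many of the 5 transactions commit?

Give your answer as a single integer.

tx546: all yes -> commit (commits=1)
txdd9: all yes -> commit (commits=2)
tx7da: all yes -> commit (commits=3)
tx758: no from nova -> abort (commits=3)
tx17e: all yes -> commit (commits=4)

Answer: 4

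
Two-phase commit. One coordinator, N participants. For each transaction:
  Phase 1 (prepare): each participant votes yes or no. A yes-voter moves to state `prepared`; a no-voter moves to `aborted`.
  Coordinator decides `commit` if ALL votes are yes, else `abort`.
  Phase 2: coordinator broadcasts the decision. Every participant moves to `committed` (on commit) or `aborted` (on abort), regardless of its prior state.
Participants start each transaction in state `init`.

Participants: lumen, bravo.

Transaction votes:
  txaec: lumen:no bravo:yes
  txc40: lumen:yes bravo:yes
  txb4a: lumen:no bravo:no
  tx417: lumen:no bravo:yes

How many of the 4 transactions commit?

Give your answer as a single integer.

txaec: no from lumen -> abort (commits=0)
txc40: all yes -> commit (commits=1)
txb4a: no from lumen, bravo -> abort (commits=1)
tx417: no from lumen -> abort (commits=1)

Answer: 1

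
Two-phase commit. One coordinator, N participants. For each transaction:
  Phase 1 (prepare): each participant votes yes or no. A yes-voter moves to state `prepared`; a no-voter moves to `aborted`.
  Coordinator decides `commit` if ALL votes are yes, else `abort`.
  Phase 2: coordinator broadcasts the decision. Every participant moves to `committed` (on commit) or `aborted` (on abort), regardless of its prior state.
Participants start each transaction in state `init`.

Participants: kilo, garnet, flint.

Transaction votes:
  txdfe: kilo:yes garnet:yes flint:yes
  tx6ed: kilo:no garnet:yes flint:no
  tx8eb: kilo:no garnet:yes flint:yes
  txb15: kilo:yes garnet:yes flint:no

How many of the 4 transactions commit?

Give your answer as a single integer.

txdfe: all yes -> commit (commits=1)
tx6ed: no from kilo, flint -> abort (commits=1)
tx8eb: no from kilo -> abort (commits=1)
txb15: no from flint -> abort (commits=1)

Answer: 1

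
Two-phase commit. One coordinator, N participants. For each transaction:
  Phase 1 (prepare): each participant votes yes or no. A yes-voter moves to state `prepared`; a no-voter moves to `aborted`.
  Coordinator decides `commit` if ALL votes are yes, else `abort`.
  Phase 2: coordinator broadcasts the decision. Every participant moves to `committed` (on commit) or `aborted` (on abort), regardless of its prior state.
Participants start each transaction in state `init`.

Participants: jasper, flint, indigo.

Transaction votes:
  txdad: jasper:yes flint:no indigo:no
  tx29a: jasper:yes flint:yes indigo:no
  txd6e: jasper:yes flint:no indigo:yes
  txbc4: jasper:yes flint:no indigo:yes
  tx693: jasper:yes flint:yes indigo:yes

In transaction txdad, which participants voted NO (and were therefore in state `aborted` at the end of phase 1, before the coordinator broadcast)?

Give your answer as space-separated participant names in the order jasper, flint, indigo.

Answer: flint indigo

Derivation:
Txn txdad phase 1: jasper yes -> prepared; flint no -> aborted; indigo no -> aborted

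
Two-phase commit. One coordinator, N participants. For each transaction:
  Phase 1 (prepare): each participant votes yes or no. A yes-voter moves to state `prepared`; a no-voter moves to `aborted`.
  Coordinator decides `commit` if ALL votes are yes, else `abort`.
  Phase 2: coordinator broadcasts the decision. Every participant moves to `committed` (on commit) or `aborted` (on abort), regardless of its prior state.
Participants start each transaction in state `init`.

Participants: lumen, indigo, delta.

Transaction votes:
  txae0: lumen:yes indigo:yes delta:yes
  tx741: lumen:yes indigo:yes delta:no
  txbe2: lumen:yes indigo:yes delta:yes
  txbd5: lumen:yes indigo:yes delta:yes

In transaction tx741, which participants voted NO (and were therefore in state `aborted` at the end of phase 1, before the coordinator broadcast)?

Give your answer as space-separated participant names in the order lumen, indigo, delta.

Txn tx741 phase 1: lumen yes -> prepared; indigo yes -> prepared; delta no -> aborted

Answer: delta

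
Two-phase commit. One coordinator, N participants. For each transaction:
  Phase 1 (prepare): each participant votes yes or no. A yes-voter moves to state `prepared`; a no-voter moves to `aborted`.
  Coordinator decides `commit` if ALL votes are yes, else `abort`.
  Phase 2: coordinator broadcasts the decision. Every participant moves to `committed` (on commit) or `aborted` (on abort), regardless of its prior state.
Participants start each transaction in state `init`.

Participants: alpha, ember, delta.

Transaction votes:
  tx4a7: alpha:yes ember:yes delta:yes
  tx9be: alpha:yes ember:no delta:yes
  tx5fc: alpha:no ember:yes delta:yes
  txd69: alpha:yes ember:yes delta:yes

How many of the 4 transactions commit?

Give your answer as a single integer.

Answer: 2

Derivation:
tx4a7: all yes -> commit (commits=1)
tx9be: no from ember -> abort (commits=1)
tx5fc: no from alpha -> abort (commits=1)
txd69: all yes -> commit (commits=2)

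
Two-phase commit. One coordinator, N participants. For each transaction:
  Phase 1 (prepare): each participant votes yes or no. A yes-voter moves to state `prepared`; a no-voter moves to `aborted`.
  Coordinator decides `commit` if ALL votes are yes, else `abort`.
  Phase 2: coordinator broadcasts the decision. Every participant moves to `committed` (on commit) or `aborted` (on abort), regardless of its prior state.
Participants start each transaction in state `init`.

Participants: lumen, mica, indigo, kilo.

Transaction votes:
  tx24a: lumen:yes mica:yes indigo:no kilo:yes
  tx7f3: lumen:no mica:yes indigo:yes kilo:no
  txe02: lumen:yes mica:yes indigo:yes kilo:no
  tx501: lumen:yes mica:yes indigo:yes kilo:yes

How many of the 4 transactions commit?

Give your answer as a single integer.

Answer: 1

Derivation:
tx24a: no from indigo -> abort (commits=0)
tx7f3: no from lumen, kilo -> abort (commits=0)
txe02: no from kilo -> abort (commits=0)
tx501: all yes -> commit (commits=1)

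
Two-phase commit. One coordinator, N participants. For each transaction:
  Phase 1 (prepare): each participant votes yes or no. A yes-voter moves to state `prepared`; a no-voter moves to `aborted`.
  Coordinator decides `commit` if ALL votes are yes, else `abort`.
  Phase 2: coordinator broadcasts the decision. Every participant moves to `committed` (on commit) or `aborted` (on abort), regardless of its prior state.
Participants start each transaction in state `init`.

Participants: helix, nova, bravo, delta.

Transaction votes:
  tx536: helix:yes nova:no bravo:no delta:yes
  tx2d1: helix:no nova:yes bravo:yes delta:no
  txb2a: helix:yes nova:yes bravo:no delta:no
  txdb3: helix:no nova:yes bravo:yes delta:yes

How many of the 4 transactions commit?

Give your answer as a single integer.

Answer: 0

Derivation:
tx536: no from nova, bravo -> abort (commits=0)
tx2d1: no from helix, delta -> abort (commits=0)
txb2a: no from bravo, delta -> abort (commits=0)
txdb3: no from helix -> abort (commits=0)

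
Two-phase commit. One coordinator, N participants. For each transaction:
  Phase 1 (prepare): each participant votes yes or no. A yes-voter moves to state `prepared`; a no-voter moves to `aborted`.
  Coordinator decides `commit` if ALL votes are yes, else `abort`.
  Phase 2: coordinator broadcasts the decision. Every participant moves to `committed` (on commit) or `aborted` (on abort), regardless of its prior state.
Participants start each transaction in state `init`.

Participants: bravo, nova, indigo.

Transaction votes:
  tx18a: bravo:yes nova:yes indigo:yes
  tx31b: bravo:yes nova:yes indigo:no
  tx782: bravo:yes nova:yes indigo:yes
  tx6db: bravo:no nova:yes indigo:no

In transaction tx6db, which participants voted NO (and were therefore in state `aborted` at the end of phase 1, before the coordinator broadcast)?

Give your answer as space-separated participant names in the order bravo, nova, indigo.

Answer: bravo indigo

Derivation:
Txn tx6db phase 1: bravo no -> aborted; nova yes -> prepared; indigo no -> aborted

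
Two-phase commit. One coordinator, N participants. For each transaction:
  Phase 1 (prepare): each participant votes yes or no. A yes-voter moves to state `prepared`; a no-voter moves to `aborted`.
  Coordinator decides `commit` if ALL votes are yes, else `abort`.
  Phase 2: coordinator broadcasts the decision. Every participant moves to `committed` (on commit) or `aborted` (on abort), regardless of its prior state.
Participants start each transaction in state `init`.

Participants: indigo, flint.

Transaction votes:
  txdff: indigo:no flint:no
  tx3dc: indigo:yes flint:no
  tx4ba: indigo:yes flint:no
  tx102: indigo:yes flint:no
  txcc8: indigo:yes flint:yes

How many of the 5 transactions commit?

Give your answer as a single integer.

txdff: no from indigo, flint -> abort (commits=0)
tx3dc: no from flint -> abort (commits=0)
tx4ba: no from flint -> abort (commits=0)
tx102: no from flint -> abort (commits=0)
txcc8: all yes -> commit (commits=1)

Answer: 1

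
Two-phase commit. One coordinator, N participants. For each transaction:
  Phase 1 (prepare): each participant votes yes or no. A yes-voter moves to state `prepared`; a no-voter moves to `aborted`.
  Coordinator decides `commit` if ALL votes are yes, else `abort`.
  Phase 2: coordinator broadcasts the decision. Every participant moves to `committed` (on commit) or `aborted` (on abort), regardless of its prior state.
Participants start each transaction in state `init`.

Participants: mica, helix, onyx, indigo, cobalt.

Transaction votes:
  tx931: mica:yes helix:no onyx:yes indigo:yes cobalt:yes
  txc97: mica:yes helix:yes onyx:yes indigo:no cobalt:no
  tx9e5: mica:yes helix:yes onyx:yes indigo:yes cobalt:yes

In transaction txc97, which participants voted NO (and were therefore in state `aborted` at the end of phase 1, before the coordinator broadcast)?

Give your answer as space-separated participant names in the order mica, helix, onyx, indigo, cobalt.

Answer: indigo cobalt

Derivation:
Txn txc97 phase 1: mica yes -> prepared; helix yes -> prepared; onyx yes -> prepared; indigo no -> aborted; cobalt no -> aborted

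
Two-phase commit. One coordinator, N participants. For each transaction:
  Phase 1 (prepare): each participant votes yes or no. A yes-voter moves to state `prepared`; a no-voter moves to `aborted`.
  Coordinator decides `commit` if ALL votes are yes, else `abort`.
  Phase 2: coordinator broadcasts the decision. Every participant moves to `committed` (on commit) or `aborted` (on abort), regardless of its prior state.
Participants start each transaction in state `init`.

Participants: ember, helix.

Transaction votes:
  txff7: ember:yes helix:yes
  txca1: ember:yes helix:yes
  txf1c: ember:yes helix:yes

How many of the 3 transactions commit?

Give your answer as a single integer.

txff7: all yes -> commit (commits=1)
txca1: all yes -> commit (commits=2)
txf1c: all yes -> commit (commits=3)

Answer: 3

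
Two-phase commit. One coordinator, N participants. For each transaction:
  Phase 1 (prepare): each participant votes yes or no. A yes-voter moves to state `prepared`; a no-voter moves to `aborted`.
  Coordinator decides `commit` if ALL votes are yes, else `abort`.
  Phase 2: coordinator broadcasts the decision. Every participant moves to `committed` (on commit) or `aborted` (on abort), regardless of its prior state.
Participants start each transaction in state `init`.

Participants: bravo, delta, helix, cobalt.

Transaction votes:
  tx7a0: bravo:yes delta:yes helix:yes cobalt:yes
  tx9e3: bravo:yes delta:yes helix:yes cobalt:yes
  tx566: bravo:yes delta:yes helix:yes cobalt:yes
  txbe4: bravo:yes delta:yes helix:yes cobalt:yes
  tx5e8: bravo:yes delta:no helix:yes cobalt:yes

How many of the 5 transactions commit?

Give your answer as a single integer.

Answer: 4

Derivation:
tx7a0: all yes -> commit (commits=1)
tx9e3: all yes -> commit (commits=2)
tx566: all yes -> commit (commits=3)
txbe4: all yes -> commit (commits=4)
tx5e8: no from delta -> abort (commits=4)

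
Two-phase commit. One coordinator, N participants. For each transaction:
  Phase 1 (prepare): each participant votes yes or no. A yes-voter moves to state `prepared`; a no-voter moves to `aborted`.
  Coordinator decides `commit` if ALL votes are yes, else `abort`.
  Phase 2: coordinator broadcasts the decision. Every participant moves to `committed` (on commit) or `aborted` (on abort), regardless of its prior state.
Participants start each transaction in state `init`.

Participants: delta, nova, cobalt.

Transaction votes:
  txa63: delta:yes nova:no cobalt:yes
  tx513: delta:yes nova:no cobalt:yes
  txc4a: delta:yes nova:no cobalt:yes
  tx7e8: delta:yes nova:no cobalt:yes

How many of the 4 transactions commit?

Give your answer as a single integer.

Answer: 0

Derivation:
txa63: no from nova -> abort (commits=0)
tx513: no from nova -> abort (commits=0)
txc4a: no from nova -> abort (commits=0)
tx7e8: no from nova -> abort (commits=0)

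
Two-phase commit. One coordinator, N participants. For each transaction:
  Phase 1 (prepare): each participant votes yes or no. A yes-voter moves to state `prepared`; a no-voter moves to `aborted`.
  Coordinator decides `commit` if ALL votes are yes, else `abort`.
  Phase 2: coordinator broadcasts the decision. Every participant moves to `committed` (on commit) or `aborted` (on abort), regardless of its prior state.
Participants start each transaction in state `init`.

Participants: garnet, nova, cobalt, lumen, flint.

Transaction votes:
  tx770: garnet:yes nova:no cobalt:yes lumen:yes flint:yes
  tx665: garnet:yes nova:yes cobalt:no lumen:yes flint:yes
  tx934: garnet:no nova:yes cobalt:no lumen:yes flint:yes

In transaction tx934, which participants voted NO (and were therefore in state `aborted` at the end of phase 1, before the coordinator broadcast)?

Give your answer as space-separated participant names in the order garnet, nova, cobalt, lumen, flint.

Answer: garnet cobalt

Derivation:
Txn tx934 phase 1: garnet no -> aborted; nova yes -> prepared; cobalt no -> aborted; lumen yes -> prepared; flint yes -> prepared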